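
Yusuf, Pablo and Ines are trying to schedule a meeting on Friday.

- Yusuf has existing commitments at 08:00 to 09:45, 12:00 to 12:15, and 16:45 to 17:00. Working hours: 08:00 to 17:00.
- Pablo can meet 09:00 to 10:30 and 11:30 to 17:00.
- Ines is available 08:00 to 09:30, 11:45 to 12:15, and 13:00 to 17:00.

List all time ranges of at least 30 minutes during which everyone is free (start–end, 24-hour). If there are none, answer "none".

Yusuf free within 08:00–17:00: 09:45–12:00, 12:15–16:45.
Yusuf ∩ Pablo: 09:45–10:30, 11:30–12:00, 12:15–16:45.
Yusuf ∩ Pablo ∩ Ines: 11:45–12:00, 13:00–16:45.
Windows ≥ 30 min: 13:00–16:45.

13:00–16:45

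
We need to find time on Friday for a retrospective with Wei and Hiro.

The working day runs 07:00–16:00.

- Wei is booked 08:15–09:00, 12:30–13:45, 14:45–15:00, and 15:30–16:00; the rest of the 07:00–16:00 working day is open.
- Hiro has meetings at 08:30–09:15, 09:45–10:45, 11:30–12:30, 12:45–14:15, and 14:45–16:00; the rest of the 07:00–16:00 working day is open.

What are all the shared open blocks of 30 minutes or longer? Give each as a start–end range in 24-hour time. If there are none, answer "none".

07:00–08:15, 09:15–09:45, 10:45–11:30, 14:15–14:45

Wei free within 07:00–16:00: 07:00–08:15, 09:00–12:30, 13:45–14:45, 15:00–15:30.
Hiro free within 07:00–16:00: 07:00–08:30, 09:15–09:45, 10:45–11:30, 12:30–12:45, 14:15–14:45.
Wei ∩ Hiro: 07:00–08:15, 09:15–09:45, 10:45–11:30, 14:15–14:45.
Windows ≥ 30 min: 07:00–08:15, 09:15–09:45, 10:45–11:30, 14:15–14:45.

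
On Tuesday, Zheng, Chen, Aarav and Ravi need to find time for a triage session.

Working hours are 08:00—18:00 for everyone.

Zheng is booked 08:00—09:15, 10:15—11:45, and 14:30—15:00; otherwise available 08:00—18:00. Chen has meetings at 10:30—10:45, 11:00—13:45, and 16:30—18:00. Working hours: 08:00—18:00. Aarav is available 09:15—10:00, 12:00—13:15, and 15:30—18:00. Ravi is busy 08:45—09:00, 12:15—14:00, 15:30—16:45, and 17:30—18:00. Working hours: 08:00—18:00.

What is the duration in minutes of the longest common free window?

45 minutes

Zheng free within 08:00–18:00: 09:15–10:15, 11:45–14:30, 15:00–18:00.
Chen free within 08:00–18:00: 08:00–10:30, 10:45–11:00, 13:45–16:30.
Ravi free within 08:00–18:00: 08:00–08:45, 09:00–12:15, 14:00–15:30, 16:45–17:30.
Zheng ∩ Chen: 09:15–10:15, 13:45–14:30, 15:00–16:30.
Zheng ∩ Chen ∩ Aarav: 09:15–10:00, 15:30–16:30.
Zheng ∩ Chen ∩ Aarav ∩ Ravi: 09:15–10:00.
Single common window of 45 minutes.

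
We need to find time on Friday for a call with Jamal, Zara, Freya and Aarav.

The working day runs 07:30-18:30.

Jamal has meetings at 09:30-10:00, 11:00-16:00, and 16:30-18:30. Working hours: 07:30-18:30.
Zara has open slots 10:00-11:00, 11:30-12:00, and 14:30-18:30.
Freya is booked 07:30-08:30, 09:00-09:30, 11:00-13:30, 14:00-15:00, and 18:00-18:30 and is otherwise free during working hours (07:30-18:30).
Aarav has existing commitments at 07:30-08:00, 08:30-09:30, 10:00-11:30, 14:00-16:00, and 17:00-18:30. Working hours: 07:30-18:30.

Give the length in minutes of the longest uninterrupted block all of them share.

Jamal free within 07:30–18:30: 07:30–09:30, 10:00–11:00, 16:00–16:30.
Freya free within 07:30–18:30: 08:30–09:00, 09:30–11:00, 13:30–14:00, 15:00–18:00.
Aarav free within 07:30–18:30: 08:00–08:30, 09:30–10:00, 11:30–14:00, 16:00–17:00.
Jamal ∩ Zara: 10:00–11:00, 16:00–16:30.
Jamal ∩ Zara ∩ Freya: 10:00–11:00, 16:00–16:30.
Jamal ∩ Zara ∩ Freya ∩ Aarav: 16:00–16:30.
Single common window of 30 minutes.

30 minutes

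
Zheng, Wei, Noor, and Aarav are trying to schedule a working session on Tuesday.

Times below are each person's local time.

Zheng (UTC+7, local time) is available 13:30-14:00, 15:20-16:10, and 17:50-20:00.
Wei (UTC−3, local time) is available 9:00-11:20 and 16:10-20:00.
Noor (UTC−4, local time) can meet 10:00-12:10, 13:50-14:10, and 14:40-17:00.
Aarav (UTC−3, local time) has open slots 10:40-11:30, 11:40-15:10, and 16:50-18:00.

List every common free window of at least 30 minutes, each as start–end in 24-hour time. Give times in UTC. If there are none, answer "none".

none

Zheng → UTC: 06:30–07:00, 08:20–09:10, 10:50–13:00.
Wei → UTC: 12:00–14:20, 19:10–23:00.
Noor → UTC: 14:00–16:10, 17:50–18:10, 18:40–21:00.
Aarav → UTC: 13:40–14:30, 14:40–18:10, 19:50–21:00.
Zheng ∩ Wei: 12:00–13:00.
Zheng ∩ Wei ∩ Noor: (none).
Zheng ∩ Wei ∩ Noor ∩ Aarav: (none).
Windows ≥ 30 min: (none).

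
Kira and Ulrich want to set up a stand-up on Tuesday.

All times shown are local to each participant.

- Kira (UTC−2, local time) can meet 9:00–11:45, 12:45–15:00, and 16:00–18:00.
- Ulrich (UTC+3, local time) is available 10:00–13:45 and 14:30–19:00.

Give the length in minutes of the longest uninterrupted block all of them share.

135 minutes

Kira → UTC: 11:00–13:45, 14:45–17:00, 18:00–20:00.
Ulrich → UTC: 07:00–10:45, 11:30–16:00.
Kira ∩ Ulrich: 11:30–13:45, 14:45–16:00.
Common window lengths: 135, 75 min; longest is 135.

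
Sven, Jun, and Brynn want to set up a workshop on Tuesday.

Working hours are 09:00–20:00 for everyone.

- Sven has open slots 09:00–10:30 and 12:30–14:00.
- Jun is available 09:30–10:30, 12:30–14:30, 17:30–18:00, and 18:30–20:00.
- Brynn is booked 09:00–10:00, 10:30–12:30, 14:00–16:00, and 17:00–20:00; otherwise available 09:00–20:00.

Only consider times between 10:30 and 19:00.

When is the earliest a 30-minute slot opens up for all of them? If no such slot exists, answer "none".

Brynn free within 09:00–20:00: 10:00–10:30, 12:30–14:00, 16:00–17:00.
Sven ∩ Jun: 09:30–10:30, 12:30–14:00.
Sven ∩ Jun ∩ Brynn: 10:00–10:30, 12:30–14:00.
Restricted to 10:30–19:00: 12:30–14:00.
Windows ≥ 30 min: 12:30–14:00.
Earliest such window starts at 12:30.

12:30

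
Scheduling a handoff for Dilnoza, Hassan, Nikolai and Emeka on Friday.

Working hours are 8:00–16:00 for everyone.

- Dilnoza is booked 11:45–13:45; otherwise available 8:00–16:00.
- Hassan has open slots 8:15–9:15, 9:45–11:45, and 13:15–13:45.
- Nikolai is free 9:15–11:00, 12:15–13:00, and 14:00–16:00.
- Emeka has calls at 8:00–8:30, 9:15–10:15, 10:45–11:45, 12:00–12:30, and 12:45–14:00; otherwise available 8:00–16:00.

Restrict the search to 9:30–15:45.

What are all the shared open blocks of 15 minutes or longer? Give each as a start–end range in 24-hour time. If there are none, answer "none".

10:15–10:45

Dilnoza free within 08:00–16:00: 08:00–11:45, 13:45–16:00.
Emeka free within 08:00–16:00: 08:30–09:15, 10:15–10:45, 11:45–12:00, 12:30–12:45, 14:00–16:00.
Dilnoza ∩ Hassan: 08:15–09:15, 09:45–11:45.
Dilnoza ∩ Hassan ∩ Nikolai: 09:45–11:00.
Dilnoza ∩ Hassan ∩ Nikolai ∩ Emeka: 10:15–10:45.
Restricted to 09:30–15:45: 10:15–10:45.
Windows ≥ 15 min: 10:15–10:45.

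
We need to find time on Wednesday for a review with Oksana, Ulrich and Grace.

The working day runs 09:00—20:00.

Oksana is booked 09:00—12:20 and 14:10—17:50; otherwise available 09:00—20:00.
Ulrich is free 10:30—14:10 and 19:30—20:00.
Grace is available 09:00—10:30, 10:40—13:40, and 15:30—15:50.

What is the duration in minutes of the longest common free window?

80 minutes

Oksana free within 09:00–20:00: 12:20–14:10, 17:50–20:00.
Oksana ∩ Ulrich: 12:20–14:10, 19:30–20:00.
Oksana ∩ Ulrich ∩ Grace: 12:20–13:40.
Single common window of 80 minutes.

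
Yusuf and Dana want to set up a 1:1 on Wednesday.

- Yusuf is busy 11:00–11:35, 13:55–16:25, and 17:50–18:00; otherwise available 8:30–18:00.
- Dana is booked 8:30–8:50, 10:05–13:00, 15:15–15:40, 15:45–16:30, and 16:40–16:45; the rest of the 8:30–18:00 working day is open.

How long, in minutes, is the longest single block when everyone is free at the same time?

Yusuf free within 08:30–18:00: 08:30–11:00, 11:35–13:55, 16:25–17:50.
Dana free within 08:30–18:00: 08:50–10:05, 13:00–15:15, 15:40–15:45, 16:30–16:40, 16:45–18:00.
Yusuf ∩ Dana: 08:50–10:05, 13:00–13:55, 16:30–16:40, 16:45–17:50.
Common window lengths: 75, 55, 10, 65 min; longest is 75.

75 minutes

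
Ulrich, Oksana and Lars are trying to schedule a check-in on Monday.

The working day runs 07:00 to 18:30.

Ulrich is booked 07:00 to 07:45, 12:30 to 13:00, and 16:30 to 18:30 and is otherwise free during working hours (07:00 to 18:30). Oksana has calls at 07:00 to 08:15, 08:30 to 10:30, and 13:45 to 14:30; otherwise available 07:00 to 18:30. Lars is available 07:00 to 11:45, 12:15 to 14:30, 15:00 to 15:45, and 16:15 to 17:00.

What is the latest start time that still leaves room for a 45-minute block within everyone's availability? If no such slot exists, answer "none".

Ulrich free within 07:00–18:30: 07:45–12:30, 13:00–16:30.
Oksana free within 07:00–18:30: 08:15–08:30, 10:30–13:45, 14:30–18:30.
Ulrich ∩ Oksana: 08:15–08:30, 10:30–12:30, 13:00–13:45, 14:30–16:30.
Ulrich ∩ Oksana ∩ Lars: 08:15–08:30, 10:30–11:45, 12:15–12:30, 13:00–13:45, 15:00–15:45, 16:15–16:30.
Windows ≥ 45 min: 10:30–11:45, 13:00–13:45, 15:00–15:45.
Latest start in the last window 15:00–15:45 is 15:45 − 45 min = 15:00.

15:00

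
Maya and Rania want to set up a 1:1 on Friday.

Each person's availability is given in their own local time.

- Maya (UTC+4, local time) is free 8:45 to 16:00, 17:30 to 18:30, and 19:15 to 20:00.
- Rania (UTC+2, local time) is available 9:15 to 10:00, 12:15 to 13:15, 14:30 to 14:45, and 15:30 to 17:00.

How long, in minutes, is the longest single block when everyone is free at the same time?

60 minutes

Maya → UTC: 04:45–12:00, 13:30–14:30, 15:15–16:00.
Rania → UTC: 07:15–08:00, 10:15–11:15, 12:30–12:45, 13:30–15:00.
Maya ∩ Rania: 07:15–08:00, 10:15–11:15, 13:30–14:30.
Common window lengths: 45, 60, 60 min; longest is 60.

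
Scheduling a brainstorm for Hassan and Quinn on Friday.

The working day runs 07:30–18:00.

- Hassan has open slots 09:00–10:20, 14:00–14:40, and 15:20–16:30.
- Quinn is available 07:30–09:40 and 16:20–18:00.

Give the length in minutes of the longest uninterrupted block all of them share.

Hassan ∩ Quinn: 09:00–09:40, 16:20–16:30.
Common window lengths: 40, 10 min; longest is 40.

40 minutes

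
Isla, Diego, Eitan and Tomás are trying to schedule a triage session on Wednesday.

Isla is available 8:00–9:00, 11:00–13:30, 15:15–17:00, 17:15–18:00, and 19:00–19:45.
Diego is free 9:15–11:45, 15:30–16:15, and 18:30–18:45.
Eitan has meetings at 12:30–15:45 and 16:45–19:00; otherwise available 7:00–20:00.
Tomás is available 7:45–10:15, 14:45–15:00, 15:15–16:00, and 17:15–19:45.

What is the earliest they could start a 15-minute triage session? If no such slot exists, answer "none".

15:45

Eitan free within 07:00–20:00: 07:00–12:30, 15:45–16:45, 19:00–20:00.
Isla ∩ Diego: 11:00–11:45, 15:30–16:15.
Isla ∩ Diego ∩ Eitan: 11:00–11:45, 15:45–16:15.
Isla ∩ Diego ∩ Eitan ∩ Tomás: 15:45–16:00.
Windows ≥ 15 min: 15:45–16:00.
Earliest such window starts at 15:45.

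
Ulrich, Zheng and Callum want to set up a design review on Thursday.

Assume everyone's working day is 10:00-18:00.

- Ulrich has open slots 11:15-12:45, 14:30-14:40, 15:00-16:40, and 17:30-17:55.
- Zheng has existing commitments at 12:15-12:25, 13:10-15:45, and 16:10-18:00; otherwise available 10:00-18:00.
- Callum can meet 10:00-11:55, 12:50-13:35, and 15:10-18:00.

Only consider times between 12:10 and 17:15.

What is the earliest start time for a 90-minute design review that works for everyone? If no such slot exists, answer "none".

none

Zheng free within 10:00–18:00: 10:00–12:15, 12:25–13:10, 15:45–16:10.
Ulrich ∩ Zheng: 11:15–12:15, 12:25–12:45, 15:45–16:10.
Ulrich ∩ Zheng ∩ Callum: 11:15–11:55, 15:45–16:10.
Restricted to 12:10–17:15: 15:45–16:10.
Windows ≥ 90 min: (none).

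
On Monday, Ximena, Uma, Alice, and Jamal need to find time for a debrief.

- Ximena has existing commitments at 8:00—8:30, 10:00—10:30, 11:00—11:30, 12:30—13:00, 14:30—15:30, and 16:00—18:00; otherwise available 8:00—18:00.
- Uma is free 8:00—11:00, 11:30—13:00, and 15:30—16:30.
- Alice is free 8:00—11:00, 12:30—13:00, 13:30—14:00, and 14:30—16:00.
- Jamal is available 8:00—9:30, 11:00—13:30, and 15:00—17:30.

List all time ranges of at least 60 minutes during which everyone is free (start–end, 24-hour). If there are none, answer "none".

Ximena free within 08:00–18:00: 08:30–10:00, 10:30–11:00, 11:30–12:30, 13:00–14:30, 15:30–16:00.
Ximena ∩ Uma: 08:30–10:00, 10:30–11:00, 11:30–12:30, 15:30–16:00.
Ximena ∩ Uma ∩ Alice: 08:30–10:00, 10:30–11:00, 15:30–16:00.
Ximena ∩ Uma ∩ Alice ∩ Jamal: 08:30–09:30, 15:30–16:00.
Windows ≥ 60 min: 08:30–09:30.

08:30–09:30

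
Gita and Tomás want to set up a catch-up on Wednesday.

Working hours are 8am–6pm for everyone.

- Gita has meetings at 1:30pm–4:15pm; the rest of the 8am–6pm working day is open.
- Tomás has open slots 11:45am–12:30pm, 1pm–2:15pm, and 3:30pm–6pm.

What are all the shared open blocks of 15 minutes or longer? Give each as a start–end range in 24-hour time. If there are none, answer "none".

Gita free within 08:00–18:00: 08:00–13:30, 16:15–18:00.
Gita ∩ Tomás: 11:45–12:30, 13:00–13:30, 16:15–18:00.
Windows ≥ 15 min: 11:45–12:30, 13:00–13:30, 16:15–18:00.

11:45–12:30, 13:00–13:30, 16:15–18:00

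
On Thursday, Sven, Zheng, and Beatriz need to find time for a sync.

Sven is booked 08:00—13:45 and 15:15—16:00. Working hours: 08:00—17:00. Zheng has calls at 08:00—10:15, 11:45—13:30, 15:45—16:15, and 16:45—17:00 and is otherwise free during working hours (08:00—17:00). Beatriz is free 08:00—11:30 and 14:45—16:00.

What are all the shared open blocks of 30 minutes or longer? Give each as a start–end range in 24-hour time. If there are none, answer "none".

14:45–15:15

Sven free within 08:00–17:00: 13:45–15:15, 16:00–17:00.
Zheng free within 08:00–17:00: 10:15–11:45, 13:30–15:45, 16:15–16:45.
Sven ∩ Zheng: 13:45–15:15, 16:15–16:45.
Sven ∩ Zheng ∩ Beatriz: 14:45–15:15.
Windows ≥ 30 min: 14:45–15:15.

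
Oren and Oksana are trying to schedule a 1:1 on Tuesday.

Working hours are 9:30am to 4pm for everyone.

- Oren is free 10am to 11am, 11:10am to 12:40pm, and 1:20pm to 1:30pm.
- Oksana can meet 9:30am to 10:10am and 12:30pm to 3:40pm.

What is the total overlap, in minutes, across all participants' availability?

30 minutes

Oren ∩ Oksana: 10:00–10:10, 12:30–12:40, 13:20–13:30.
Total common minutes: 10 + 10 + 10 = 30.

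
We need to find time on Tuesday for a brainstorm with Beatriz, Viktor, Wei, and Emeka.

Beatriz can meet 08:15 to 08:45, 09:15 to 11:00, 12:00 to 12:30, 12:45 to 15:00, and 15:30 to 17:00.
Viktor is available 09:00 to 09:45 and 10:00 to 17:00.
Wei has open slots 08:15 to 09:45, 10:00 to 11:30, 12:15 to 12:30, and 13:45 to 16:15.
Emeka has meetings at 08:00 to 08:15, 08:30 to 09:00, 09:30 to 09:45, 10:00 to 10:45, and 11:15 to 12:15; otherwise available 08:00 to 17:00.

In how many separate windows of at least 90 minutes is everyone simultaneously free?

Emeka free within 08:00–17:00: 08:15–08:30, 09:00–09:30, 09:45–10:00, 10:45–11:15, 12:15–17:00.
Beatriz ∩ Viktor: 09:15–09:45, 10:00–11:00, 12:00–12:30, 12:45–15:00, 15:30–17:00.
Beatriz ∩ Viktor ∩ Wei: 09:15–09:45, 10:00–11:00, 12:15–12:30, 13:45–15:00, 15:30–16:15.
Beatriz ∩ Viktor ∩ Wei ∩ Emeka: 09:15–09:30, 10:45–11:00, 12:15–12:30, 13:45–15:00, 15:30–16:15.
Windows ≥ 90 min: (none).
That's 0 windows.

0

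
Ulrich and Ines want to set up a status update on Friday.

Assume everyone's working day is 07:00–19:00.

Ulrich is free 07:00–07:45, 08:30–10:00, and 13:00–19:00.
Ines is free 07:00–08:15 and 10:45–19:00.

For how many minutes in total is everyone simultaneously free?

Ulrich ∩ Ines: 07:00–07:45, 13:00–19:00.
Total common minutes: 45 + 360 = 405.

405 minutes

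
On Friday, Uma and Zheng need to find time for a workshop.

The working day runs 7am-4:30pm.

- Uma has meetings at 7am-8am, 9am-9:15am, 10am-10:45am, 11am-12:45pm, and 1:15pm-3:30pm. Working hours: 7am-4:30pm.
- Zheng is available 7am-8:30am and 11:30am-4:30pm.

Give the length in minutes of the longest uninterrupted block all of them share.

60 minutes

Uma free within 07:00–16:30: 08:00–09:00, 09:15–10:00, 10:45–11:00, 12:45–13:15, 15:30–16:30.
Uma ∩ Zheng: 08:00–08:30, 12:45–13:15, 15:30–16:30.
Common window lengths: 30, 30, 60 min; longest is 60.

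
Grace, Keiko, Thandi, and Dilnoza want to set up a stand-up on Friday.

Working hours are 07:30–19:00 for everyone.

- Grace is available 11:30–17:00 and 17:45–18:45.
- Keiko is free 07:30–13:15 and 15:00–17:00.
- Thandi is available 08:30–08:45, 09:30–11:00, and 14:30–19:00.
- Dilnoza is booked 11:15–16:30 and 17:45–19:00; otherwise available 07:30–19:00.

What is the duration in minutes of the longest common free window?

30 minutes

Dilnoza free within 07:30–19:00: 07:30–11:15, 16:30–17:45.
Grace ∩ Keiko: 11:30–13:15, 15:00–17:00.
Grace ∩ Keiko ∩ Thandi: 15:00–17:00.
Grace ∩ Keiko ∩ Thandi ∩ Dilnoza: 16:30–17:00.
Single common window of 30 minutes.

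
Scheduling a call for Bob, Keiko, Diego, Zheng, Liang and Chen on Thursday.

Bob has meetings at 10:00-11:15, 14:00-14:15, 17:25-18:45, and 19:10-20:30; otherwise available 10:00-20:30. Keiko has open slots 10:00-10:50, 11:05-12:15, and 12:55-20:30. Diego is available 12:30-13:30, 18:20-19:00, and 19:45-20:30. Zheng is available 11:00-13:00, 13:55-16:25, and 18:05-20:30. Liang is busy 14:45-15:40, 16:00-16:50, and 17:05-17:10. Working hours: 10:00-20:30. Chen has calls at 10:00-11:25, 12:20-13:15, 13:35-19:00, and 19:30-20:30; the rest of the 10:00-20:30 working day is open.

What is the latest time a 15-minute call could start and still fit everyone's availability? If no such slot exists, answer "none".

none

Bob free within 10:00–20:30: 11:15–14:00, 14:15–17:25, 18:45–19:10.
Liang free within 10:00–20:30: 10:00–14:45, 15:40–16:00, 16:50–17:05, 17:10–20:30.
Chen free within 10:00–20:30: 11:25–12:20, 13:15–13:35, 19:00–19:30.
Bob ∩ Keiko: 11:15–12:15, 12:55–14:00, 14:15–17:25, 18:45–19:10.
Bob ∩ Keiko ∩ Diego: 12:55–13:30, 18:45–19:00.
Bob ∩ Keiko ∩ Diego ∩ Zheng: 12:55–13:00, 18:45–19:00.
Bob ∩ Keiko ∩ Diego ∩ Zheng ∩ Liang: 12:55–13:00, 18:45–19:00.
Bob ∩ Keiko ∩ Diego ∩ Zheng ∩ Liang ∩ Chen: (none).
Windows ≥ 15 min: (none).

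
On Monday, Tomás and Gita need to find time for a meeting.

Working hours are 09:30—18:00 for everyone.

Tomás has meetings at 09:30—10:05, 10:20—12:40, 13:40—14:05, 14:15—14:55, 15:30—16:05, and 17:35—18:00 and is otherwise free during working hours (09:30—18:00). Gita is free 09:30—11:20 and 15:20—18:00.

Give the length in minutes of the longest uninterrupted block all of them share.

Tomás free within 09:30–18:00: 10:05–10:20, 12:40–13:40, 14:05–14:15, 14:55–15:30, 16:05–17:35.
Tomás ∩ Gita: 10:05–10:20, 15:20–15:30, 16:05–17:35.
Common window lengths: 15, 10, 90 min; longest is 90.

90 minutes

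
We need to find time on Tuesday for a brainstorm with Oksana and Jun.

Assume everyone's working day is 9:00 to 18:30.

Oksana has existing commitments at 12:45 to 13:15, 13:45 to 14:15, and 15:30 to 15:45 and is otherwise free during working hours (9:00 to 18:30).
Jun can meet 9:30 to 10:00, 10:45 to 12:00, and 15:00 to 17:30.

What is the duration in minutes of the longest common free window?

105 minutes

Oksana free within 09:00–18:30: 09:00–12:45, 13:15–13:45, 14:15–15:30, 15:45–18:30.
Oksana ∩ Jun: 09:30–10:00, 10:45–12:00, 15:00–15:30, 15:45–17:30.
Common window lengths: 30, 75, 30, 105 min; longest is 105.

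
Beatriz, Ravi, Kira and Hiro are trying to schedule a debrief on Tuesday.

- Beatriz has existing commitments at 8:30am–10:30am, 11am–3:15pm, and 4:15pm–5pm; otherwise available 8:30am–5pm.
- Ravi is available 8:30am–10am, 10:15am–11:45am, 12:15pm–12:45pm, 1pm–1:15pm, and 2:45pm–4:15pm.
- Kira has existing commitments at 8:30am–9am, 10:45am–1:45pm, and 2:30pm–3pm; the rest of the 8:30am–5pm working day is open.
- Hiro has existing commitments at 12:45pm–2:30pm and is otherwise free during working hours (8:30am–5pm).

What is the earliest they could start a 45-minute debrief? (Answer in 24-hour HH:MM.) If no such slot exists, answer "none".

Beatriz free within 08:30–17:00: 10:30–11:00, 15:15–16:15.
Kira free within 08:30–17:00: 09:00–10:45, 13:45–14:30, 15:00–17:00.
Hiro free within 08:30–17:00: 08:30–12:45, 14:30–17:00.
Beatriz ∩ Ravi: 10:30–11:00, 15:15–16:15.
Beatriz ∩ Ravi ∩ Kira: 10:30–10:45, 15:15–16:15.
Beatriz ∩ Ravi ∩ Kira ∩ Hiro: 10:30–10:45, 15:15–16:15.
Windows ≥ 45 min: 15:15–16:15.
Earliest such window starts at 15:15.

15:15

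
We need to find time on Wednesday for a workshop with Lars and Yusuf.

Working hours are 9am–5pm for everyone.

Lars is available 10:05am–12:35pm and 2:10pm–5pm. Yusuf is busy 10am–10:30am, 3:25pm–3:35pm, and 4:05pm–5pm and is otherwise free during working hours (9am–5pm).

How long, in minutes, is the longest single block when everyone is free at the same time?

Yusuf free within 09:00–17:00: 09:00–10:00, 10:30–15:25, 15:35–16:05.
Lars ∩ Yusuf: 10:30–12:35, 14:10–15:25, 15:35–16:05.
Common window lengths: 125, 75, 30 min; longest is 125.

125 minutes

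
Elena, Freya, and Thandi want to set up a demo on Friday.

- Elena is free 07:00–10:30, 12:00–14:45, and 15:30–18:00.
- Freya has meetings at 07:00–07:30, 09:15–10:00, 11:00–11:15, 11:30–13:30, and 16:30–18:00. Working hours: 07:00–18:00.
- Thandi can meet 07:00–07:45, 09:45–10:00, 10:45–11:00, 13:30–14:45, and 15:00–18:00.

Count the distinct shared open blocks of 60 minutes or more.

2

Freya free within 07:00–18:00: 07:30–09:15, 10:00–11:00, 11:15–11:30, 13:30–16:30.
Elena ∩ Freya: 07:30–09:15, 10:00–10:30, 13:30–14:45, 15:30–16:30.
Elena ∩ Freya ∩ Thandi: 07:30–07:45, 13:30–14:45, 15:30–16:30.
Windows ≥ 60 min: 13:30–14:45, 15:30–16:30.
That's 2 windows.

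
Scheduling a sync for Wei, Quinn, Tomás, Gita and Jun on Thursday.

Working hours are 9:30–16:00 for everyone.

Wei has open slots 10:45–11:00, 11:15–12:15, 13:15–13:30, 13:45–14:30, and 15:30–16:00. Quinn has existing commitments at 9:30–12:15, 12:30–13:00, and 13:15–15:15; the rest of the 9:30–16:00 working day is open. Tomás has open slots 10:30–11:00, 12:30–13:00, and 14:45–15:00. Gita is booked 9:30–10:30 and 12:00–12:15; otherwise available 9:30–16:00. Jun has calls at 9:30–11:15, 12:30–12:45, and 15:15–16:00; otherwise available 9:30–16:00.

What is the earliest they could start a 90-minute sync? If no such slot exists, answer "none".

none

Quinn free within 09:30–16:00: 12:15–12:30, 13:00–13:15, 15:15–16:00.
Gita free within 09:30–16:00: 10:30–12:00, 12:15–16:00.
Jun free within 09:30–16:00: 11:15–12:30, 12:45–15:15.
Wei ∩ Quinn: 15:30–16:00.
Wei ∩ Quinn ∩ Tomás: (none).
Wei ∩ Quinn ∩ Tomás ∩ Gita: (none).
Wei ∩ Quinn ∩ Tomás ∩ Gita ∩ Jun: (none).
Windows ≥ 90 min: (none).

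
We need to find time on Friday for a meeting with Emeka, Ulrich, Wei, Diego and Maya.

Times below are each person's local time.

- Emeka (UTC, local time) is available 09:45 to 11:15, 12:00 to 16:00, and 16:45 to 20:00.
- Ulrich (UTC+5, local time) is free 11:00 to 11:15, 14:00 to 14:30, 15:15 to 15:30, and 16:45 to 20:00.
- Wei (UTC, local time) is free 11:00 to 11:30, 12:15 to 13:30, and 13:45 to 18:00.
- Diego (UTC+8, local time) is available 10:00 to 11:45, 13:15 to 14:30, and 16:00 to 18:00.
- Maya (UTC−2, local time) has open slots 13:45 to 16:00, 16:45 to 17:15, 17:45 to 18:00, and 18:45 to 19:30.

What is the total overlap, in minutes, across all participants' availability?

0 minutes

Emeka → UTC: 09:45–11:15, 12:00–16:00, 16:45–20:00.
Ulrich → UTC: 06:00–06:15, 09:00–09:30, 10:15–10:30, 11:45–15:00.
Wei → UTC: 11:00–11:30, 12:15–13:30, 13:45–18:00.
Diego → UTC: 02:00–03:45, 05:15–06:30, 08:00–10:00.
Maya → UTC: 15:45–18:00, 18:45–19:15, 19:45–20:00, 20:45–21:30.
Emeka ∩ Ulrich: 10:15–10:30, 12:00–15:00.
Emeka ∩ Ulrich ∩ Wei: 12:15–13:30, 13:45–15:00.
Emeka ∩ Ulrich ∩ Wei ∩ Diego: (none).
Emeka ∩ Ulrich ∩ Wei ∩ Diego ∩ Maya: (none).
Total common minutes: 0.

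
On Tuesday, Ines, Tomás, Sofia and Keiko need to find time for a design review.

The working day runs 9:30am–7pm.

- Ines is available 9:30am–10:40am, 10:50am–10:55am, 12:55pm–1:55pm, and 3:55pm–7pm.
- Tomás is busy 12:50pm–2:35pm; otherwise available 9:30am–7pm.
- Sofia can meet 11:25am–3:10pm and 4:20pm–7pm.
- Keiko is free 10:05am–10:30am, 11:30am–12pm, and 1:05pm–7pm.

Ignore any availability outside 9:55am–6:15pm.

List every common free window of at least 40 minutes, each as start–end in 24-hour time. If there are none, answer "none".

16:20–18:15

Tomás free within 09:30–19:00: 09:30–12:50, 14:35–19:00.
Ines ∩ Tomás: 09:30–10:40, 10:50–10:55, 15:55–19:00.
Ines ∩ Tomás ∩ Sofia: 16:20–19:00.
Ines ∩ Tomás ∩ Sofia ∩ Keiko: 16:20–19:00.
Restricted to 09:55–18:15: 16:20–18:15.
Windows ≥ 40 min: 16:20–18:15.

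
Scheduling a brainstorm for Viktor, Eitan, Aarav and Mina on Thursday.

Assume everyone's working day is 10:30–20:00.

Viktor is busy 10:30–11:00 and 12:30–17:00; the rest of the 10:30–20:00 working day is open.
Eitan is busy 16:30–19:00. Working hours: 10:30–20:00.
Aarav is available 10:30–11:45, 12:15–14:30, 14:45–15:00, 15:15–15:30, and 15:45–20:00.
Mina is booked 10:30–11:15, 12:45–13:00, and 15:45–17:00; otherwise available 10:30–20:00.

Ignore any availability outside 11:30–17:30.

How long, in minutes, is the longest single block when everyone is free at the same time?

15 minutes

Viktor free within 10:30–20:00: 11:00–12:30, 17:00–20:00.
Eitan free within 10:30–20:00: 10:30–16:30, 19:00–20:00.
Mina free within 10:30–20:00: 11:15–12:45, 13:00–15:45, 17:00–20:00.
Viktor ∩ Eitan: 11:00–12:30, 19:00–20:00.
Viktor ∩ Eitan ∩ Aarav: 11:00–11:45, 12:15–12:30, 19:00–20:00.
Viktor ∩ Eitan ∩ Aarav ∩ Mina: 11:15–11:45, 12:15–12:30, 19:00–20:00.
Restricted to 11:30–17:30: 11:30–11:45, 12:15–12:30.
Common window lengths: 15, 15 min; longest is 15.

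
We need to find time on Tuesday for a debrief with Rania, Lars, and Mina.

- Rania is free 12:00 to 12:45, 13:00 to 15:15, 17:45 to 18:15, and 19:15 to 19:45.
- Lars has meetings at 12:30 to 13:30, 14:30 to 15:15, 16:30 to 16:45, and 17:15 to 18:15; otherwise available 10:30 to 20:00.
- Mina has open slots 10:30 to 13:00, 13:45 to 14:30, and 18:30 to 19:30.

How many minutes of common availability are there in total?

Lars free within 10:30–20:00: 10:30–12:30, 13:30–14:30, 15:15–16:30, 16:45–17:15, 18:15–20:00.
Rania ∩ Lars: 12:00–12:30, 13:30–14:30, 19:15–19:45.
Rania ∩ Lars ∩ Mina: 12:00–12:30, 13:45–14:30, 19:15–19:30.
Total common minutes: 30 + 45 + 15 = 90.

90 minutes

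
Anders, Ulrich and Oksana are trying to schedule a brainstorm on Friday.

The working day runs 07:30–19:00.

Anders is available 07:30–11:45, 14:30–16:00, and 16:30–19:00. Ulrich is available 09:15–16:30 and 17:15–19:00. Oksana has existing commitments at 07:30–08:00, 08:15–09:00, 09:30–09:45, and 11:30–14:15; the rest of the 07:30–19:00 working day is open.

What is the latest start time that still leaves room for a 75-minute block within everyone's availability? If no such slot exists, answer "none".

Oksana free within 07:30–19:00: 08:00–08:15, 09:00–09:30, 09:45–11:30, 14:15–19:00.
Anders ∩ Ulrich: 09:15–11:45, 14:30–16:00, 17:15–19:00.
Anders ∩ Ulrich ∩ Oksana: 09:15–09:30, 09:45–11:30, 14:30–16:00, 17:15–19:00.
Windows ≥ 75 min: 09:45–11:30, 14:30–16:00, 17:15–19:00.
Latest start in the last window 17:15–19:00 is 19:00 − 75 min = 17:45.

17:45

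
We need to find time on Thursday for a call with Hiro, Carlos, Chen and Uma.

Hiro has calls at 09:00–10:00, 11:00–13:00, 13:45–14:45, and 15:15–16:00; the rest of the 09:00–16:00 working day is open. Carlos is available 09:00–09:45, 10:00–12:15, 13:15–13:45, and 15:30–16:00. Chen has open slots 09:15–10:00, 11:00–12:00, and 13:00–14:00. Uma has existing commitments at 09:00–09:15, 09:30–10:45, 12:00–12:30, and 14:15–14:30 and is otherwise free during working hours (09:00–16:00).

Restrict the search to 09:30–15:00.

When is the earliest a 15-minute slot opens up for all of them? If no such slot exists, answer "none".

Hiro free within 09:00–16:00: 10:00–11:00, 13:00–13:45, 14:45–15:15.
Uma free within 09:00–16:00: 09:15–09:30, 10:45–12:00, 12:30–14:15, 14:30–16:00.
Hiro ∩ Carlos: 10:00–11:00, 13:15–13:45.
Hiro ∩ Carlos ∩ Chen: 13:15–13:45.
Hiro ∩ Carlos ∩ Chen ∩ Uma: 13:15–13:45.
Restricted to 09:30–15:00: 13:15–13:45.
Windows ≥ 15 min: 13:15–13:45.
Earliest such window starts at 13:15.

13:15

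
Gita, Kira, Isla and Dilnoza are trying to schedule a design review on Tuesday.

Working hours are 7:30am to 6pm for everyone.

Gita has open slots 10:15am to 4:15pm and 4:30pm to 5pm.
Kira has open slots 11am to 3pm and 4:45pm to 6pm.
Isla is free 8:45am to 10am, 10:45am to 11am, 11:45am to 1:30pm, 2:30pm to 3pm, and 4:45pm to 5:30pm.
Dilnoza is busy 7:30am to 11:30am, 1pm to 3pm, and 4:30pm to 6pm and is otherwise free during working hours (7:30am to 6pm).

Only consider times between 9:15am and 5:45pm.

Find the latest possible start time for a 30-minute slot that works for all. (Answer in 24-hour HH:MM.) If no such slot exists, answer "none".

12:30

Dilnoza free within 07:30–18:00: 11:30–13:00, 15:00–16:30.
Gita ∩ Kira: 11:00–15:00, 16:45–17:00.
Gita ∩ Kira ∩ Isla: 11:45–13:30, 14:30–15:00, 16:45–17:00.
Gita ∩ Kira ∩ Isla ∩ Dilnoza: 11:45–13:00.
Restricted to 09:15–17:45: 11:45–13:00.
Windows ≥ 30 min: 11:45–13:00.
Latest start in the last window 11:45–13:00 is 13:00 − 30 min = 12:30.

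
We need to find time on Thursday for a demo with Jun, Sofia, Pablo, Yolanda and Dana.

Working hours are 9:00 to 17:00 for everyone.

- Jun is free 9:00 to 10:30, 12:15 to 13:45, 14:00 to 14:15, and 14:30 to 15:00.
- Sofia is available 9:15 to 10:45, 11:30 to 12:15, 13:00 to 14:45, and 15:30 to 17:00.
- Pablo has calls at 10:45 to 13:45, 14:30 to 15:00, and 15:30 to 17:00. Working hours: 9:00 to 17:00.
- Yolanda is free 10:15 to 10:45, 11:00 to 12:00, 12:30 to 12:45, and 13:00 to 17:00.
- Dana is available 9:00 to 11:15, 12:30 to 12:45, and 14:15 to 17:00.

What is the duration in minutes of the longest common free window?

Pablo free within 09:00–17:00: 09:00–10:45, 13:45–14:30, 15:00–15:30.
Jun ∩ Sofia: 09:15–10:30, 13:00–13:45, 14:00–14:15, 14:30–14:45.
Jun ∩ Sofia ∩ Pablo: 09:15–10:30, 14:00–14:15.
Jun ∩ Sofia ∩ Pablo ∩ Yolanda: 10:15–10:30, 14:00–14:15.
Jun ∩ Sofia ∩ Pablo ∩ Yolanda ∩ Dana: 10:15–10:30.
Single common window of 15 minutes.

15 minutes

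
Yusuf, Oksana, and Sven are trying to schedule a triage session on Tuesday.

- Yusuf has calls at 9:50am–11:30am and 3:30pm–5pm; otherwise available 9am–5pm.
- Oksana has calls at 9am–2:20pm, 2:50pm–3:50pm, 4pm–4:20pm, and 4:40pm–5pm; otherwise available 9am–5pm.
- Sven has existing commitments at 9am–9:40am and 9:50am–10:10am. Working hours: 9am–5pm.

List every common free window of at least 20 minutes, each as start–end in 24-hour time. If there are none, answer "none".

14:20–14:50

Yusuf free within 09:00–17:00: 09:00–09:50, 11:30–15:30.
Oksana free within 09:00–17:00: 14:20–14:50, 15:50–16:00, 16:20–16:40.
Sven free within 09:00–17:00: 09:40–09:50, 10:10–17:00.
Yusuf ∩ Oksana: 14:20–14:50.
Yusuf ∩ Oksana ∩ Sven: 14:20–14:50.
Windows ≥ 20 min: 14:20–14:50.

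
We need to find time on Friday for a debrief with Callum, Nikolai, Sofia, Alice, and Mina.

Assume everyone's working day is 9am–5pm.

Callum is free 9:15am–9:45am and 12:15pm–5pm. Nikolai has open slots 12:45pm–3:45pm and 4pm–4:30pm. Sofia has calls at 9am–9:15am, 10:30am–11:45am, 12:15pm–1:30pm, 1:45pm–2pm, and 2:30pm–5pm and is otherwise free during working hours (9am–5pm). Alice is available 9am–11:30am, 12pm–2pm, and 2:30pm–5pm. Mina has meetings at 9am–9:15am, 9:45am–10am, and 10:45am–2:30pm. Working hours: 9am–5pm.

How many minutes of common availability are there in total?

0 minutes

Sofia free within 09:00–17:00: 09:15–10:30, 11:45–12:15, 13:30–13:45, 14:00–14:30.
Mina free within 09:00–17:00: 09:15–09:45, 10:00–10:45, 14:30–17:00.
Callum ∩ Nikolai: 12:45–15:45, 16:00–16:30.
Callum ∩ Nikolai ∩ Sofia: 13:30–13:45, 14:00–14:30.
Callum ∩ Nikolai ∩ Sofia ∩ Alice: 13:30–13:45.
Callum ∩ Nikolai ∩ Sofia ∩ Alice ∩ Mina: (none).
Total common minutes: 0.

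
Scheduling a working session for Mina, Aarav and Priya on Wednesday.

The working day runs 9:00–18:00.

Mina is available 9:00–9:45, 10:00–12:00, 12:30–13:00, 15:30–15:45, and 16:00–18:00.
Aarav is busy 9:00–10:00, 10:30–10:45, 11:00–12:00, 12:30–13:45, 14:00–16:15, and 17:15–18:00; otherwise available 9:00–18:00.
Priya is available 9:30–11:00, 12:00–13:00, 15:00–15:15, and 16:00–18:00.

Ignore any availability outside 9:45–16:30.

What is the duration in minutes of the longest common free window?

30 minutes

Aarav free within 09:00–18:00: 10:00–10:30, 10:45–11:00, 12:00–12:30, 13:45–14:00, 16:15–17:15.
Mina ∩ Aarav: 10:00–10:30, 10:45–11:00, 16:15–17:15.
Mina ∩ Aarav ∩ Priya: 10:00–10:30, 10:45–11:00, 16:15–17:15.
Restricted to 09:45–16:30: 10:00–10:30, 10:45–11:00, 16:15–16:30.
Common window lengths: 30, 15, 15 min; longest is 30.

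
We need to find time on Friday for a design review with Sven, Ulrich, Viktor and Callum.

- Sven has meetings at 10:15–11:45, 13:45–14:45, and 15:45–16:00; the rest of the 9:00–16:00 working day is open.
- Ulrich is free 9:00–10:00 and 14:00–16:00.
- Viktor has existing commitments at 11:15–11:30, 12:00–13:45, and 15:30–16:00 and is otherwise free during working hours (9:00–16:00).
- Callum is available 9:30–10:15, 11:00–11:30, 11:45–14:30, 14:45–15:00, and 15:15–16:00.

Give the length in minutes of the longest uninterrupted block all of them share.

Sven free within 09:00–16:00: 09:00–10:15, 11:45–13:45, 14:45–15:45.
Viktor free within 09:00–16:00: 09:00–11:15, 11:30–12:00, 13:45–15:30.
Sven ∩ Ulrich: 09:00–10:00, 14:45–15:45.
Sven ∩ Ulrich ∩ Viktor: 09:00–10:00, 14:45–15:30.
Sven ∩ Ulrich ∩ Viktor ∩ Callum: 09:30–10:00, 14:45–15:00, 15:15–15:30.
Common window lengths: 30, 15, 15 min; longest is 30.

30 minutes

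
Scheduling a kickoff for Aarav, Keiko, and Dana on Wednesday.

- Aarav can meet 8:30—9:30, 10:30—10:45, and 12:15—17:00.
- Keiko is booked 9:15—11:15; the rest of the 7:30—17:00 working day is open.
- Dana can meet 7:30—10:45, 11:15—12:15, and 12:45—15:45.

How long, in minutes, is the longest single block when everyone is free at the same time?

Keiko free within 07:30–17:00: 07:30–09:15, 11:15–17:00.
Aarav ∩ Keiko: 08:30–09:15, 12:15–17:00.
Aarav ∩ Keiko ∩ Dana: 08:30–09:15, 12:45–15:45.
Common window lengths: 45, 180 min; longest is 180.

180 minutes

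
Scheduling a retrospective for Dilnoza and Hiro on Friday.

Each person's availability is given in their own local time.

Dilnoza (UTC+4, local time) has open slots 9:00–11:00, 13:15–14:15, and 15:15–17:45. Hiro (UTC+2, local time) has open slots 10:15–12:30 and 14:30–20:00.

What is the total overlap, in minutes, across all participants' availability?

Dilnoza → UTC: 05:00–07:00, 09:15–10:15, 11:15–13:45.
Hiro → UTC: 08:15–10:30, 12:30–18:00.
Dilnoza ∩ Hiro: 09:15–10:15, 12:30–13:45.
Total common minutes: 60 + 75 = 135.

135 minutes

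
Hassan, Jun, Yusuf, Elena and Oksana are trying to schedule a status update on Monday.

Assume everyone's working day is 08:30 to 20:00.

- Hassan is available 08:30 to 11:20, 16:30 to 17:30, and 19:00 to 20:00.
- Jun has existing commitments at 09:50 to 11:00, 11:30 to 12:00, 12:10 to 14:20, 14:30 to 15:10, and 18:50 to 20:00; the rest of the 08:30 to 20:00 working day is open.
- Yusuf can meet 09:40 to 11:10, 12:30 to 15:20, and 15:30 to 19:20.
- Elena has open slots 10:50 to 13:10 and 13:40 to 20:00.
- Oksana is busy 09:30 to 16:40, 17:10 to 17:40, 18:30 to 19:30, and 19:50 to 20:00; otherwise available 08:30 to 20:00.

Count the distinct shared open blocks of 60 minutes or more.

Jun free within 08:30–20:00: 08:30–09:50, 11:00–11:30, 12:00–12:10, 14:20–14:30, 15:10–18:50.
Oksana free within 08:30–20:00: 08:30–09:30, 16:40–17:10, 17:40–18:30, 19:30–19:50.
Hassan ∩ Jun: 08:30–09:50, 11:00–11:20, 16:30–17:30.
Hassan ∩ Jun ∩ Yusuf: 09:40–09:50, 11:00–11:10, 16:30–17:30.
Hassan ∩ Jun ∩ Yusuf ∩ Elena: 11:00–11:10, 16:30–17:30.
Hassan ∩ Jun ∩ Yusuf ∩ Elena ∩ Oksana: 16:40–17:10.
Windows ≥ 60 min: (none).
That's 0 windows.

0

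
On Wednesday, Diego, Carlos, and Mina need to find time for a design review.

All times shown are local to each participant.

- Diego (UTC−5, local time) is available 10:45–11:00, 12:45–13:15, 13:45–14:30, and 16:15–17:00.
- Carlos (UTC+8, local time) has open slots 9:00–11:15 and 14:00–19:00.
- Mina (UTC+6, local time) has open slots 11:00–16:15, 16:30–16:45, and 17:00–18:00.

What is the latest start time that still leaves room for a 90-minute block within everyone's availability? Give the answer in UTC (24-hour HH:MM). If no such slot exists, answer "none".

Diego → UTC: 15:45–16:00, 17:45–18:15, 18:45–19:30, 21:15–22:00.
Carlos → UTC: 01:00–03:15, 06:00–11:00.
Mina → UTC: 05:00–10:15, 10:30–10:45, 11:00–12:00.
Diego ∩ Carlos: (none).
Diego ∩ Carlos ∩ Mina: (none).
Windows ≥ 90 min: (none).

none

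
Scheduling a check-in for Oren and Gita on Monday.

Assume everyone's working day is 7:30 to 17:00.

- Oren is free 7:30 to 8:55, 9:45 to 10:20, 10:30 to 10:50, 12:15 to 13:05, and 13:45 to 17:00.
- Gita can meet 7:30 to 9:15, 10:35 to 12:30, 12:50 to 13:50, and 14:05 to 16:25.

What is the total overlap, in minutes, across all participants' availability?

275 minutes

Oren ∩ Gita: 07:30–08:55, 10:35–10:50, 12:15–12:30, 12:50–13:05, 13:45–13:50, 14:05–16:25.
Total common minutes: 85 + 15 + 15 + 15 + 5 + 140 = 275.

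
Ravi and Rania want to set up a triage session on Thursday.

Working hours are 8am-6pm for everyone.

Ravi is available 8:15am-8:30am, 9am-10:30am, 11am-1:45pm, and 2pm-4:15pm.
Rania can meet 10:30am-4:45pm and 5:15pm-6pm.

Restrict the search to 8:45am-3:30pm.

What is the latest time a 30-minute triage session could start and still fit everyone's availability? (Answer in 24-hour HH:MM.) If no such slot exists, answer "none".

Ravi ∩ Rania: 11:00–13:45, 14:00–16:15.
Restricted to 08:45–15:30: 11:00–13:45, 14:00–15:30.
Windows ≥ 30 min: 11:00–13:45, 14:00–15:30.
Latest start in the last window 14:00–15:30 is 15:30 − 30 min = 15:00.

15:00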